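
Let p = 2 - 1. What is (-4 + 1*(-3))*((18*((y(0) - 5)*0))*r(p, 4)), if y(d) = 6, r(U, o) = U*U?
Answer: 0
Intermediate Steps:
p = 1
r(U, o) = U²
(-4 + 1*(-3))*((18*((y(0) - 5)*0))*r(p, 4)) = (-4 + 1*(-3))*((18*((6 - 5)*0))*1²) = (-4 - 3)*((18*(1*0))*1) = -7*18*0 = -0 = -7*0 = 0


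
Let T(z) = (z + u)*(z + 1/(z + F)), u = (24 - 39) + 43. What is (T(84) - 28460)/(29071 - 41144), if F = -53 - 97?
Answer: 628772/398409 ≈ 1.5782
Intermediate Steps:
F = -150
u = 28 (u = -15 + 43 = 28)
T(z) = (28 + z)*(z + 1/(-150 + z)) (T(z) = (z + 28)*(z + 1/(z - 150)) = (28 + z)*(z + 1/(-150 + z)))
(T(84) - 28460)/(29071 - 41144) = ((28 + 84**3 - 4199*84 - 122*84**2)/(-150 + 84) - 28460)/(29071 - 41144) = ((28 + 592704 - 352716 - 122*7056)/(-66) - 28460)/(-12073) = (-(28 + 592704 - 352716 - 860832)/66 - 28460)*(-1/12073) = (-1/66*(-620816) - 28460)*(-1/12073) = (310408/33 - 28460)*(-1/12073) = -628772/33*(-1/12073) = 628772/398409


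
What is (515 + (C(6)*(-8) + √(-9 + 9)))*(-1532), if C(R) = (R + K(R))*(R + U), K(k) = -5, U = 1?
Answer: -703188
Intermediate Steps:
C(R) = (1 + R)*(-5 + R) (C(R) = (R - 5)*(R + 1) = (-5 + R)*(1 + R) = (1 + R)*(-5 + R))
(515 + (C(6)*(-8) + √(-9 + 9)))*(-1532) = (515 + ((-5 + 6² - 4*6)*(-8) + √(-9 + 9)))*(-1532) = (515 + ((-5 + 36 - 24)*(-8) + √0))*(-1532) = (515 + (7*(-8) + 0))*(-1532) = (515 + (-56 + 0))*(-1532) = (515 - 56)*(-1532) = 459*(-1532) = -703188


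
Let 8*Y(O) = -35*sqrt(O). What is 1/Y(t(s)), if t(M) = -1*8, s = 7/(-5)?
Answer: 2*I*sqrt(2)/35 ≈ 0.080812*I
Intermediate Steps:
s = -7/5 (s = 7*(-1/5) = -7/5 ≈ -1.4000)
t(M) = -8
Y(O) = -35*sqrt(O)/8 (Y(O) = (-35*sqrt(O))/8 = -35*sqrt(O)/8)
1/Y(t(s)) = 1/(-35*I*sqrt(2)/4) = 2*I*sqrt(2)/35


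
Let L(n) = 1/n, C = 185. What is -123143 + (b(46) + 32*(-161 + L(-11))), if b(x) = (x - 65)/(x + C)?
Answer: -29636836/231 ≈ -1.2830e+5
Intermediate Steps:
b(x) = (-65 + x)/(185 + x) (b(x) = (x - 65)/(x + 185) = (-65 + x)/(185 + x))
-123143 + (b(46) + 32*(-161 + L(-11))) = -123143 + ((-65 + 46)/(185 + 46) + 32*(-161 + 1/(-11))) = -123143 + (-19/231 + 32*(-161 - 1/11)) = -123143 + ((1/231)*(-19) + 32*(-1772/11)) = -123143 + (-19/231 - 56704/11) = -123143 - 1190803/231 = -29636836/231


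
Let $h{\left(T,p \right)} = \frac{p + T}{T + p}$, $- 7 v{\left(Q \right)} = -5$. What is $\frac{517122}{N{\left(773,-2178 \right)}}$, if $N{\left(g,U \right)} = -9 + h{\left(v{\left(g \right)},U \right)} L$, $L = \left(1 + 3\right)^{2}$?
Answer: $\frac{517122}{7} \approx 73875.0$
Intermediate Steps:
$v{\left(Q \right)} = \frac{5}{7}$ ($v{\left(Q \right)} = \left(- \frac{1}{7}\right) \left(-5\right) = \frac{5}{7}$)
$L = 16$ ($L = 4^{2} = 16$)
$h{\left(T,p \right)} = 1$ ($h{\left(T,p \right)} = \frac{T + p}{T + p} = 1$)
$N{\left(g,U \right)} = 7$ ($N{\left(g,U \right)} = -9 + 1 \cdot 16 = -9 + 16 = 7$)
$\frac{517122}{N{\left(773,-2178 \right)}} = \frac{517122}{7}$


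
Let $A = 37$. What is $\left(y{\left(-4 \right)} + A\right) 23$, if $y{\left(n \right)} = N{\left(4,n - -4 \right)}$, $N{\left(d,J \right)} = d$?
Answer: $943$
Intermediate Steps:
$y{\left(n \right)} = 4$
$\left(y{\left(-4 \right)} + A\right) 23 = \left(4 + 37\right) 23 = 41 \cdot 23 = 943$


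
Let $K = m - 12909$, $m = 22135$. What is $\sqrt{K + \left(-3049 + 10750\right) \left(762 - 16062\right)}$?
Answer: $i \sqrt{117816074} \approx 10854.0 i$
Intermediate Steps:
$K = 9226$ ($K = 22135 - 12909 = 9226$)
$\sqrt{K + \left(-3049 + 10750\right) \left(762 - 16062\right)} = \sqrt{9226 + \left(-3049 + 10750\right) \left(762 - 16062\right)} = \sqrt{9226 + 7701 \left(-15300\right)} = \sqrt{9226 - 117825300} = \sqrt{-117816074} = i \sqrt{117816074}$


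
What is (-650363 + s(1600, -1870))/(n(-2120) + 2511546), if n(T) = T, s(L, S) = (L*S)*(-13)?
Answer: 38245637/2509426 ≈ 15.241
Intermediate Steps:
s(L, S) = -13*L*S
(-650363 + s(1600, -1870))/(n(-2120) + 2511546) = (-650363 - 13*1600*(-1870))/(-2120 + 2511546) = (-650363 + 38896000)/2509426 = 38245637*(1/2509426) = 38245637/2509426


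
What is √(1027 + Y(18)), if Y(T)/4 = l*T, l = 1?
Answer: √1099 ≈ 33.151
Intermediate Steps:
Y(T) = 4*T (Y(T) = 4*(1*T) = 4*T)
√(1027 + Y(18)) = √(1027 + 4*18) = √(1027 + 72) = √1099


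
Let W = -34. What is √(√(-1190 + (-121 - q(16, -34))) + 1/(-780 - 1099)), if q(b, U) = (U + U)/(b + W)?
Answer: √(-16911 + 10591923*I*√11833)/5637 ≈ 4.2579 + 4.258*I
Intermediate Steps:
q(b, U) = 2*U/(-34 + b) (q(b, U) = (U + U)/(b - 34) = (2*U)/(-34 + b) = 2*U/(-34 + b))
√(√(-1190 + (-121 - q(16, -34))) + 1/(-780 - 1099)) = √(√(-1190 + (-121 - 2*(-34)/(-34 + 16))) + 1/(-780 - 1099)) = √(√(-1190 + (-121 - 2*(-34)/(-18))) + 1/(-1879)) = √(√(-1190 + (-121 - 2*(-34)*(-1)/18)) - 1/1879) = √(√(-1190 + (-121 - 1*34/9)) - 1/1879) = √(√(-1190 + (-121 - 34/9)) - 1/1879) = √(√(-1190 - 1123/9) - 1/1879) = √(√(-11833/9) - 1/1879) = √(I*√11833/3 - 1/1879) = √(-1/1879 + I*√11833/3)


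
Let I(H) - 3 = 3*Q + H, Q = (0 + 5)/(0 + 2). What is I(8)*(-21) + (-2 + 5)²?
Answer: -759/2 ≈ -379.50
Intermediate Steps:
Q = 5/2 ≈ 2.5000
I(H) = 21/2 + H (I(H) = 3 + (3*(5/2) + H) = 3 + (15/2 + H) = 21/2 + H)
I(8)*(-21) + (-2 + 5)² = (21/2 + 8)*(-21) + (-2 + 5)² = (37/2)*(-21) + 3² = -777/2 + 9 = -759/2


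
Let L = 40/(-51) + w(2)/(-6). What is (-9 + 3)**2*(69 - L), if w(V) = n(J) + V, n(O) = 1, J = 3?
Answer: 43014/17 ≈ 2530.2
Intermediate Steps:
w(V) = 1 + V
L = -131/102 (L = 40/(-51) + (1 + 2)/(-6) = 40*(-1/51) + 3*(-1/6) = -40/51 - 1/2 = -131/102 ≈ -1.2843)
(-9 + 3)**2*(69 - L) = (-9 + 3)**2*(69 - 1*(-131/102)) = (-6)**2*(69 + 131/102) = 36*(7169/102) = 43014/17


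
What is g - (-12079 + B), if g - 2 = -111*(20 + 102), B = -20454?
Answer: 18993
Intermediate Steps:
g = -13540 (g = 2 - 111*(20 + 102) = 2 - 111*122 = 2 - 13542 = -13540)
g - (-12079 + B) = -13540 - (-12079 - 20454) = -13540 - 1*(-32533) = -13540 + 32533 = 18993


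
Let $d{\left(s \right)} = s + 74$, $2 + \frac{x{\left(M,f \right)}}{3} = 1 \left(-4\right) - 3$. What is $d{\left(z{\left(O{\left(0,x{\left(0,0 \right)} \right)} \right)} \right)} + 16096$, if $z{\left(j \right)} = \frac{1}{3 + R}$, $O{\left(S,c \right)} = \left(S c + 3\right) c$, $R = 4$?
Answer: $\frac{113191}{7} \approx 16170.0$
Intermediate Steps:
$x{\left(M,f \right)} = -27$ ($x{\left(M,f \right)} = -6 + 3 \left(1 \left(-4\right) - 3\right) = -6 + 3 \left(-4 - 3\right) = -6 + 3 \left(-7\right) = -6 - 21 = -27$)
$O{\left(S,c \right)} = c \left(3 + S c\right)$ ($O{\left(S,c \right)} = \left(3 + S c\right) c = c \left(3 + S c\right)$)
$z{\left(j \right)} = \frac{1}{7}$ ($z{\left(j \right)} = \frac{1}{3 + 4} = \frac{1}{7}$)
$d{\left(s \right)} = 74 + s$
$d{\left(z{\left(O{\left(0,x{\left(0,0 \right)} \right)} \right)} \right)} + 16096 = \left(74 + \frac{1}{7}\right) + 16096 = \frac{519}{7} + 16096 = \frac{113191}{7}$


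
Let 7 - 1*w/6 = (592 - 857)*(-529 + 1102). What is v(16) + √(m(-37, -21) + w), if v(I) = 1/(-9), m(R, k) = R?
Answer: -⅑ + 5*√36443 ≈ 954.39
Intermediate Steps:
w = 911112 (w = 42 - 6*(592 - 857)*(-529 + 1102) = 42 - (-1590)*573 = 42 - 6*(-151845) = 42 + 911070 = 911112)
v(I) = -⅑
v(16) + √(m(-37, -21) + w) = -⅑ + √(-37 + 911112) = -⅑ + √911075 = -⅑ + 5*√36443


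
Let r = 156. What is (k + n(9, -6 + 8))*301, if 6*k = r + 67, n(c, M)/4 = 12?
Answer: 153811/6 ≈ 25635.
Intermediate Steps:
n(c, M) = 48 (n(c, M) = 4*12 = 48)
k = 223/6 (k = (156 + 67)/6 = (1/6)*223 = 223/6 ≈ 37.167)
(k + n(9, -6 + 8))*301 = (223/6 + 48)*301 = (511/6)*301 = 153811/6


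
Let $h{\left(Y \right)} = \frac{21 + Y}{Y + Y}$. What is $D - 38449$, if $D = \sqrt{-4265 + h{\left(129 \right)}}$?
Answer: $-38449 + \frac{i \sqrt{7884910}}{43} \approx -38449.0 + 65.302 i$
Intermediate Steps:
$h{\left(Y \right)} = \frac{21 + Y}{2 Y}$
$D = \frac{i \sqrt{7884910}}{43}$ ($D = \sqrt{-4265 + \frac{21 + 129}{2 \cdot 129}} = \sqrt{-4265 + \frac{1}{2} \cdot \frac{1}{129} \cdot 150} = \sqrt{-4265 + \frac{25}{43}} = \sqrt{- \frac{183370}{43}} = \frac{i \sqrt{7884910}}{43} \approx 65.302 i$)
$D - 38449 = \frac{i \sqrt{7884910}}{43} - 38449 = -38449 + \frac{i \sqrt{7884910}}{43}$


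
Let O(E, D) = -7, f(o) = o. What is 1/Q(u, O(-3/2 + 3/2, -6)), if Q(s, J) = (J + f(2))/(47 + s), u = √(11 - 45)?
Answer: -47/5 - I*√34/5 ≈ -9.4 - 1.1662*I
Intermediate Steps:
u = I*√34 (u = √(-34) = I*√34 ≈ 5.8309*I)
Q(s, J) = (2 + J)/(47 + s) (Q(s, J) = (J + 2)/(47 + s) = (2 + J)/(47 + s))
1/Q(u, O(-3/2 + 3/2, -6)) = 1/((2 - 7)/(47 + I*√34)) = 1/(-5/(47 + I*√34)) = -47/5 - I*√34/5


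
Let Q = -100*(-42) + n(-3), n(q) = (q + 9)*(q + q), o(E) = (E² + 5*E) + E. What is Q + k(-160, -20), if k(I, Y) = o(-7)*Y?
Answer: 4024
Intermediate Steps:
o(E) = E² + 6*E
k(I, Y) = 7*Y (k(I, Y) = (-7*(6 - 7))*Y = (-7*(-1))*Y = 7*Y)
n(q) = 2*q*(9 + q) (n(q) = (9 + q)*(2*q) = 2*q*(9 + q))
Q = 4164 (Q = -100*(-42) + 2*(-3)*(9 - 3) = 4200 + 2*(-3)*6 = 4200 - 36 = 4164)
Q + k(-160, -20) = 4164 + 7*(-20) = 4164 - 140 = 4024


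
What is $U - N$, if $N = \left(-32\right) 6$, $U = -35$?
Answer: $157$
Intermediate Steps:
$N = -192$
$U - N = -35 - -192 = -35 + 192 = 157$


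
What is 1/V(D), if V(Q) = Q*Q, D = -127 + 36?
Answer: 1/8281 ≈ 0.00012076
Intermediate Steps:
D = -91
V(Q) = Q**2
1/V(D) = 1/((-91)**2) = 1/8281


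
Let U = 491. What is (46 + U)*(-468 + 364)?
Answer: -55848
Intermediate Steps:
(46 + U)*(-468 + 364) = (46 + 491)*(-468 + 364) = 537*(-104) = -55848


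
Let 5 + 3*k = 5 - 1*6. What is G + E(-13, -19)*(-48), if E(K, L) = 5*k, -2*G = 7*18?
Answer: 417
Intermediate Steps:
G = -63 (G = -7*18/2 = -1/2*126 = -63)
k = -2 (k = -5/3 + (5 - 1*6)/3 = -5/3 + (5 - 6)/3 = -5/3 + (1/3)*(-1) = -5/3 - 1/3 = -2)
E(K, L) = -10 (E(K, L) = 5*(-2) = -10)
G + E(-13, -19)*(-48) = -63 - 10*(-48) = -63 + 480 = 417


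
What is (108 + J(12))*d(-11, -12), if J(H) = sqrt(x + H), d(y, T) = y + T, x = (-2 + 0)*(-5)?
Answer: -2484 - 23*sqrt(22) ≈ -2591.9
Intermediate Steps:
x = 10 (x = -2*(-5) = 10)
d(y, T) = T + y
J(H) = sqrt(10 + H)
(108 + J(12))*d(-11, -12) = (108 + sqrt(10 + 12))*(-12 - 11) = (108 + sqrt(22))*(-23) = -2484 - 23*sqrt(22)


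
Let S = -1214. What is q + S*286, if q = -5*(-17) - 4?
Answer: -347123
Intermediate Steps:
q = 81 (q = 85 - 4 = 81)
q + S*286 = 81 - 1214*286 = 81 - 347204 = -347123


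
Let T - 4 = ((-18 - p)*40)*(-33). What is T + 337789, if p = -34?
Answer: 316673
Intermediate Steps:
T = -21116 (T = 4 + ((-18 - 1*(-34))*40)*(-33) = 4 + ((-18 + 34)*40)*(-33) = 4 + (16*40)*(-33) = 4 + 640*(-33) = 4 - 21120 = -21116)
T + 337789 = -21116 + 337789 = 316673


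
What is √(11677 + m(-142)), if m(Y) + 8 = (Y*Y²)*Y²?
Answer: I*√57735327563 ≈ 2.4028e+5*I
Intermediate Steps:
m(Y) = -8 + Y⁵ (m(Y) = -8 + (Y*Y²)*Y² = -8 + Y³*Y² = -8 + Y⁵)
√(11677 + m(-142)) = √(11677 + (-8 + (-142)⁵)) = √(11677 + (-8 - 57735339232)) = √(11677 - 57735339240) = √(-57735327563) = I*√57735327563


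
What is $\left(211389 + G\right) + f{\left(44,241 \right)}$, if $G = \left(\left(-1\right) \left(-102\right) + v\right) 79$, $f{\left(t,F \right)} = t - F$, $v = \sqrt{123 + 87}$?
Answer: $219250 + 79 \sqrt{210} \approx 2.2039 \cdot 10^{5}$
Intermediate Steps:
$v = \sqrt{210} \approx 14.491$
$G = 8058 + 79 \sqrt{210}$ ($G = \left(\left(-1\right) \left(-102\right) + \sqrt{210}\right) 79 = \left(102 + \sqrt{210}\right) 79 = 8058 + 79 \sqrt{210} \approx 9202.8$)
$\left(211389 + G\right) + f{\left(44,241 \right)} = \left(211389 + \left(8058 + 79 \sqrt{210}\right)\right) + \left(44 - 241\right) = \left(219447 + 79 \sqrt{210}\right) + \left(44 - 241\right) = \left(219447 + 79 \sqrt{210}\right) - 197 = 219250 + 79 \sqrt{210}$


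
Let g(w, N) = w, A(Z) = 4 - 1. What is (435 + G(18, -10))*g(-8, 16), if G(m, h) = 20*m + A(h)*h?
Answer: -6120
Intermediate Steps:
A(Z) = 3
G(m, h) = 3*h + 20*m (G(m, h) = 20*m + 3*h = 3*h + 20*m)
(435 + G(18, -10))*g(-8, 16) = (435 + (3*(-10) + 20*18))*(-8) = (435 + (-30 + 360))*(-8) = (435 + 330)*(-8) = 765*(-8) = -6120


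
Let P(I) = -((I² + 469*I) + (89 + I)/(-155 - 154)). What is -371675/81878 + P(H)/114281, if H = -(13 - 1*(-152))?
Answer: -11855838792983/2891343812862 ≈ -4.1005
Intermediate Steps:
H = -165 (H = -(13 + 152) = -1*165 = -165)
P(I) = 89/309 - I² - 144920*I/309 (P(I) = -((I² + 469*I) + (89 + I)/(-309)) = -((I² + 469*I) + (89 + I)*(-1/309)) = -((I² + 469*I) + (-89/309 - I/309)) = -(-89/309 + I² + 144920*I/309) = 89/309 - I² - 144920*I/309)
-371675/81878 + P(H)/114281 = -371675/81878 + (89/309 - 1*(-165)² - 144920/309*(-165))/114281 = -371675*1/81878 + (89/309 - 1*27225 + 7970600/103)*(1/114281) = -371675/81878 + (89/309 - 27225 + 7970600/103)*(1/114281) = -371675/81878 + (15499364/309)*(1/114281) = -371675/81878 + 15499364/35312829 = -11855838792983/2891343812862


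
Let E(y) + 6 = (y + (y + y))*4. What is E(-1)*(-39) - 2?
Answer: 700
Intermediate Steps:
E(y) = -6 + 12*y (E(y) = -6 + (y + (y + y))*4 = -6 + (y + 2*y)*4 = -6 + (3*y)*4 = -6 + 12*y)
E(-1)*(-39) - 2 = (-6 + 12*(-1))*(-39) - 2 = (-6 - 12)*(-39) - 2 = -18*(-39) - 2 = 702 - 2 = 700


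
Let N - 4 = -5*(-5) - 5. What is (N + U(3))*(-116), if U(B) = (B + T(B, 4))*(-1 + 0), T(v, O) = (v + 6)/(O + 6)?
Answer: -11658/5 ≈ -2331.6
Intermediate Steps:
T(v, O) = (6 + v)/(6 + O)
N = 24 (N = 4 + (-5*(-5) - 5) = 4 + (25 - 5) = 4 + 20 = 24)
U(B) = -⅗ - 11*B/10 (U(B) = (B + (6 + B)/(6 + 4))*(-1 + 0) = (B + (6 + B)/10)*(-1) = (B + (⅗ + B/10))*(-1) = (⅗ + 11*B/10)*(-1) = -⅗ - 11*B/10)
(N + U(3))*(-116) = (24 + (-⅗ - 11/10*3))*(-116) = (24 + (-⅗ - 33/10))*(-116) = (24 - 39/10)*(-116) = (201/10)*(-116) = -11658/5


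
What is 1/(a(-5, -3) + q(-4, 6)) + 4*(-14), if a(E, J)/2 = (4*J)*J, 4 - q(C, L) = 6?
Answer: -3919/70 ≈ -55.986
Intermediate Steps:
q(C, L) = -2 (q(C, L) = 4 - 1*6 = 4 - 6 = -2)
a(E, J) = 8*J² (a(E, J) = 2*((4*J)*J) = 2*(4*J²) = 8*J²)
1/(a(-5, -3) + q(-4, 6)) + 4*(-14) = 1/(8*(-3)² - 2) + 4*(-14) = 1/(8*9 - 2) - 56 = 1/(72 - 2) - 56 = 1/70 - 56 = -3919/70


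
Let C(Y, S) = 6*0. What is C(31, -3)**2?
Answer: 0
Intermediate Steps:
C(Y, S) = 0
C(31, -3)**2 = 0**2 = 0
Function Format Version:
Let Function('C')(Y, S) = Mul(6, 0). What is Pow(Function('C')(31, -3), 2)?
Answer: 0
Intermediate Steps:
Function('C')(Y, S) = 0
Pow(Function('C')(31, -3), 2) = Pow(0, 2) = 0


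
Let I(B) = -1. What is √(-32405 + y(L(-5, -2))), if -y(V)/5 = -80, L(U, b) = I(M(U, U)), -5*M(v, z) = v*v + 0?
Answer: I*√32005 ≈ 178.9*I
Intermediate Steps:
M(v, z) = -v²/5 (M(v, z) = -(v*v + 0)/5 = -(v² + 0)/5 = -v²/5)
L(U, b) = -1
y(V) = 400 (y(V) = -5*(-80) = 400)
√(-32405 + y(L(-5, -2))) = √(-32405 + 400) = √(-32005) = I*√32005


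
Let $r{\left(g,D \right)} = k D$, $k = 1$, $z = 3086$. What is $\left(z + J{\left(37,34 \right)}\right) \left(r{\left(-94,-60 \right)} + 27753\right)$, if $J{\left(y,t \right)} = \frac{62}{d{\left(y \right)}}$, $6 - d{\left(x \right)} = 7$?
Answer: $83743632$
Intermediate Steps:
$d{\left(x \right)} = -1$ ($d{\left(x \right)} = 6 - 7 = -1$)
$J{\left(y,t \right)} = -62$ ($J{\left(y,t \right)} = \frac{62}{-1} = 62 \left(-1\right) = -62$)
$r{\left(g,D \right)} = D$ ($r{\left(g,D \right)} = 1 D = D$)
$\left(z + J{\left(37,34 \right)}\right) \left(r{\left(-94,-60 \right)} + 27753\right) = \left(3086 - 62\right) \left(-60 + 27753\right) = 3024 \cdot 27693 = 83743632$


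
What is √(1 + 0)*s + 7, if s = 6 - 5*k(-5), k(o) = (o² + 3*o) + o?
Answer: -12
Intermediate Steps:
k(o) = o² + 4*o
s = -19 (s = 6 - (-25)*(4 - 5) = 6 - (-25)*(-1) = 6 - 5*5 = 6 - 25 = -19)
√(1 + 0)*s + 7 = √(1 + 0)*(-19) + 7 = √1*(-19) + 7 = 1*(-19) + 7 = -19 + 7 = -12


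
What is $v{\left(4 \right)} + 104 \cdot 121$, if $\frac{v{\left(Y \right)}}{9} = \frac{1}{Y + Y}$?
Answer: $\frac{100681}{8} \approx 12585.0$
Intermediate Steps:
$v{\left(Y \right)} = \frac{9}{2 Y}$ ($v{\left(Y \right)} = \frac{9}{Y + Y} = \frac{9}{2 Y}$)
$v{\left(4 \right)} + 104 \cdot 121 = \frac{9}{2 \cdot 4} + 104 \cdot 121 = \frac{9}{2} \cdot \frac{1}{4} + 12584 = \frac{9}{8} + 12584 = \frac{100681}{8}$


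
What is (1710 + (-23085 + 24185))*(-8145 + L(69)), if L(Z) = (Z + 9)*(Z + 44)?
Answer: 1879890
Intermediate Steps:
L(Z) = (9 + Z)*(44 + Z)
(1710 + (-23085 + 24185))*(-8145 + L(69)) = (1710 + (-23085 + 24185))*(-8145 + (396 + 69² + 53*69)) = (1710 + 1100)*(-8145 + (396 + 4761 + 3657)) = 2810*(-8145 + 8814) = 2810*669 = 1879890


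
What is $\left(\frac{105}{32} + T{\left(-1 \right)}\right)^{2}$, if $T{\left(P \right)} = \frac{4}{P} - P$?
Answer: $\frac{81}{1024} \approx 0.079102$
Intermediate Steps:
$T{\left(P \right)} = - P + \frac{4}{P}$
$\left(\frac{105}{32} + T{\left(-1 \right)}\right)^{2} = \left(\frac{105}{32} + \left(\left(-1\right) \left(-1\right) + \frac{4}{-1}\right)\right)^{2} = \left(105 \cdot \frac{1}{32} + \left(1 + 4 \left(-1\right)\right)\right)^{2} = \left(\frac{105}{32} + \left(1 - 4\right)\right)^{2} = \left(\frac{105}{32} - 3\right)^{2} = \left(\frac{9}{32}\right)^{2} = \frac{81}{1024}$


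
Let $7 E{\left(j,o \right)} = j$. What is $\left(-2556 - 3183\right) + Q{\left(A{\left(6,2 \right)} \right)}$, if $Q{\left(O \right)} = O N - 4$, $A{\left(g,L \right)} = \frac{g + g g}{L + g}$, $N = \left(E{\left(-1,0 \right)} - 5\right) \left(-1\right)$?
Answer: $-5716$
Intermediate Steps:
$E{\left(j,o \right)} = \frac{j}{7}$
$N = \frac{36}{7}$ ($N = \left(\frac{1}{7} \left(-1\right) - 5\right) \left(-1\right) = \left(- \frac{1}{7} - 5\right) \left(-1\right) = \left(- \frac{36}{7}\right) \left(-1\right) = \frac{36}{7} \approx 5.1429$)
$A{\left(g,L \right)} = \frac{g + g^{2}}{L + g}$
$Q{\left(O \right)} = -4 + \frac{36 O}{7}$ ($Q{\left(O \right)} = O \frac{36}{7} - 4 = \frac{36 O}{7} - 4 = -4 + \frac{36 O}{7}$)
$\left(-2556 - 3183\right) + Q{\left(A{\left(6,2 \right)} \right)} = \left(-2556 - 3183\right) - \left(4 - \frac{36 \frac{6 \left(1 + 6\right)}{2 + 6}}{7}\right) = -5739 - \left(4 - \frac{36 \cdot 6 \cdot \frac{1}{8} \cdot 7}{7}\right) = -5739 + \left(-4 + \frac{36}{7} \cdot \frac{21}{4}\right) = -5739 + \left(-4 + 27\right) = -5739 + 23 = -5716$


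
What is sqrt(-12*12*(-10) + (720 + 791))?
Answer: sqrt(2951) ≈ 54.323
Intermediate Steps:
sqrt(-12*12*(-10) + (720 + 791)) = sqrt(-144*(-10) + 1511) = sqrt(1440 + 1511) = sqrt(2951)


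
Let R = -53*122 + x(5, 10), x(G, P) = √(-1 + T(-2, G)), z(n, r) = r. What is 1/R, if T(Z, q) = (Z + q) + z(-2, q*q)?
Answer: -6466/41809129 - 3*√3/41809129 ≈ -0.00015478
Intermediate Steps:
T(Z, q) = Z + q + q² (T(Z, q) = (Z + q) + q*q = (Z + q) + q² = Z + q + q²)
x(G, P) = √(-3 + G + G²) (x(G, P) = √(-1 + (-2 + G + G²)) = √(-3 + G + G²))
R = -6466 + 3*√3 (R = -53*122 + √(-3 + 5 + 5²) = -6466 + √(-3 + 5 + 25) = -6466 + √27 = -6466 + 3*√3 ≈ -6460.8)
1/R = 1/(-6466 + 3*√3)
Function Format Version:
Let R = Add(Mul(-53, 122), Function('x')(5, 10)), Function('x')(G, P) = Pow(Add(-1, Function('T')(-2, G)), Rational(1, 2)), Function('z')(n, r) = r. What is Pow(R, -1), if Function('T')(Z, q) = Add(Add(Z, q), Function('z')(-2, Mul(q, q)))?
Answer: Add(Rational(-6466, 41809129), Mul(Rational(-3, 41809129), Pow(3, Rational(1, 2)))) ≈ -0.00015478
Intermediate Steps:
Function('T')(Z, q) = Add(Z, q, Pow(q, 2)) (Function('T')(Z, q) = Add(Add(Z, q), Mul(q, q)) = Add(Add(Z, q), Pow(q, 2)) = Add(Z, q, Pow(q, 2)))
Function('x')(G, P) = Pow(Add(-3, G, Pow(G, 2)), Rational(1, 2)) (Function('x')(G, P) = Pow(Add(-1, Add(-2, G, Pow(G, 2))), Rational(1, 2)) = Pow(Add(-3, G, Pow(G, 2)), Rational(1, 2)))
R = Add(-6466, Mul(3, Pow(3, Rational(1, 2)))) (R = Add(Mul(-53, 122), Pow(Add(-3, 5, Pow(5, 2)), Rational(1, 2))) = Add(-6466, Pow(Add(-3, 5, 25), Rational(1, 2))) = Add(-6466, Pow(27, Rational(1, 2))) = Add(-6466, Mul(3, Pow(3, Rational(1, 2)))) ≈ -6460.8)
Pow(R, -1) = Pow(Add(-6466, Mul(3, Pow(3, Rational(1, 2)))), -1)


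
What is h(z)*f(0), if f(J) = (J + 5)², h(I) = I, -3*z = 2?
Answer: -50/3 ≈ -16.667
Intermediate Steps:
z = -⅔ (z = -⅓*2 = -⅔ ≈ -0.66667)
f(J) = (5 + J)²
h(z)*f(0) = -2*(5 + 0)²/3 = -⅔*5² = -⅔*25 = -50/3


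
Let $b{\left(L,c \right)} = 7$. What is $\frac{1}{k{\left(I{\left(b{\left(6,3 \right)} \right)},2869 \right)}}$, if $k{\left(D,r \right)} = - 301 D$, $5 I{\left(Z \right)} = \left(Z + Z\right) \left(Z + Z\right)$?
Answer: $- \frac{5}{58996} \approx -8.4752 \cdot 10^{-5}$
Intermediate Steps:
$I{\left(Z \right)} = \frac{4 Z^{2}}{5}$ ($I{\left(Z \right)} = \frac{\left(Z + Z\right) \left(Z + Z\right)}{5} = \frac{2 Z 2 Z}{5} = \frac{4 Z^{2}}{5}$)
$\frac{1}{k{\left(I{\left(b{\left(6,3 \right)} \right)},2869 \right)}} = \frac{1}{\left(-301\right) \frac{4 \cdot 7^{2}}{5}} = \frac{1}{\left(-301\right) \frac{4}{5} \cdot 49} = \frac{1}{\left(-301\right) \frac{196}{5}} = \frac{1}{- \frac{58996}{5}} = - \frac{5}{58996}$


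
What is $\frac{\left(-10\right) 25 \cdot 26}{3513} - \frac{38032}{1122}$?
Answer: $- \frac{23483236}{656931} \approx -35.747$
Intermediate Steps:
$\frac{\left(-10\right) 25 \cdot 26}{3513} - \frac{38032}{1122} = \left(-250\right) 26 \cdot \frac{1}{3513} - \frac{19016}{561} = \left(-6500\right) \frac{1}{3513} - \frac{19016}{561} = - \frac{6500}{3513} - \frac{19016}{561} = - \frac{23483236}{656931}$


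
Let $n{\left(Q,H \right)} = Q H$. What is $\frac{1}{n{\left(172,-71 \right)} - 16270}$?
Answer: $- \frac{1}{28482} \approx -3.511 \cdot 10^{-5}$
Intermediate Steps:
$n{\left(Q,H \right)} = H Q$
$\frac{1}{n{\left(172,-71 \right)} - 16270} = \frac{1}{\left(-71\right) 172 - 16270} = \frac{1}{-12212 - 16270} = \frac{1}{-28482} = - \frac{1}{28482}$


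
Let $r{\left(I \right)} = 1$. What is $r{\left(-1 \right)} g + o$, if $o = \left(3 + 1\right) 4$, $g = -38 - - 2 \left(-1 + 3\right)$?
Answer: $-18$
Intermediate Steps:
$g = -34$ ($g = -38 - \left(-2\right) 2 = -38 - -4 = -38 + 4 = -34$)
$o = 16$ ($o = 4 \cdot 4 = 16$)
$r{\left(-1 \right)} g + o = 1 \left(-34\right) + 16 = -34 + 16 = -18$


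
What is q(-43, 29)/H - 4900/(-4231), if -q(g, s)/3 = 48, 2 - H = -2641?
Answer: 4113812/3727511 ≈ 1.1036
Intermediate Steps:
H = 2643 (H = 2 - 1*(-2641) = 2 + 2641 = 2643)
q(g, s) = -144 (q(g, s) = -3*48 = -144)
q(-43, 29)/H - 4900/(-4231) = -144/2643 - 4900/(-4231) = -144*1/2643 - 4900*(-1/4231) = -48/881 + 4900/4231 = 4113812/3727511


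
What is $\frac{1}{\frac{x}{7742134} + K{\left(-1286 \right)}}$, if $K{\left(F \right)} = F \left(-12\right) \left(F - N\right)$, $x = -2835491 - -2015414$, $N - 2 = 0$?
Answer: $- \frac{7742134}{153885876931821} \approx -5.0311 \cdot 10^{-8}$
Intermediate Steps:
$N = 2$ ($N = 2 + 0 = 2$)
$x = -820077$ ($x = -2835491 + 2015414 = -820077$)
$K{\left(F \right)} = - 12 F \left(-2 + F\right)$ ($K{\left(F \right)} = F \left(-12\right) \left(F - 2\right) = - 12 F \left(F - 2\right) = - 12 F \left(-2 + F\right)$)
$\frac{1}{\frac{x}{7742134} + K{\left(-1286 \right)}} = \frac{1}{- \frac{820077}{7742134} + 12 \left(-1286\right) \left(2 - -1286\right)} = \frac{1}{\left(-820077\right) \frac{1}{7742134} + 12 \left(-1286\right) \left(2 + 1286\right)} = \frac{1}{- \frac{820077}{7742134} + 12 \left(-1286\right) 1288} = \frac{1}{- \frac{820077}{7742134} - 19876416} = \frac{1}{- \frac{153885876931821}{7742134}} = - \frac{7742134}{153885876931821}$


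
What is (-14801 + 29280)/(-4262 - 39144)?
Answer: -14479/43406 ≈ -0.33357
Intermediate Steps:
(-14801 + 29280)/(-4262 - 39144) = 14479/(-43406) = 14479*(-1/43406) = -14479/43406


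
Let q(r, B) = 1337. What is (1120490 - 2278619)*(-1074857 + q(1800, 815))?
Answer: 1243274644080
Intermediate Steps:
(1120490 - 2278619)*(-1074857 + q(1800, 815)) = (1120490 - 2278619)*(-1074857 + 1337) = -1158129*(-1073520) = 1243274644080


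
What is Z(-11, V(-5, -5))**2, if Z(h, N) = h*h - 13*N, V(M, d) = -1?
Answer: 17956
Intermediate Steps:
Z(h, N) = h**2 - 13*N
Z(-11, V(-5, -5))**2 = ((-11)**2 - 13*(-1))**2 = (121 + 13)**2 = 134**2 = 17956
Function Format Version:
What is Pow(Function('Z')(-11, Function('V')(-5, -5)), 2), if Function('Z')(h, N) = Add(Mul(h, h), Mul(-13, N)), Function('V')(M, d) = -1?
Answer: 17956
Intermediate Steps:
Function('Z')(h, N) = Add(Pow(h, 2), Mul(-13, N))
Pow(Function('Z')(-11, Function('V')(-5, -5)), 2) = Pow(Add(Pow(-11, 2), Mul(-13, -1)), 2) = Pow(Add(121, 13), 2) = Pow(134, 2) = 17956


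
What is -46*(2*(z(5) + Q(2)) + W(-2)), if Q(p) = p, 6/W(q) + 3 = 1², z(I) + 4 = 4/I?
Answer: 1242/5 ≈ 248.40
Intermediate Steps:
z(I) = -4 + 4/I
W(q) = -3 (W(q) = 6/(-3 + 1²) = 6/(-3 + 1) = 6/(-2) = 6*(-½) = -3)
-46*(2*(z(5) + Q(2)) + W(-2)) = -46*(2*((-4 + 4/5) + 2) - 3) = -46*(2*((-4 + 4*(⅕)) + 2) - 3) = -46*(2*((-4 + ⅘) + 2) - 3) = -46*(2*(-16/5 + 2) - 3) = -46*(2*(-6/5) - 3) = -46*(-12/5 - 3) = -46*(-27/5) = 1242/5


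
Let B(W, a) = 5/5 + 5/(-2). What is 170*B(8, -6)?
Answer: -255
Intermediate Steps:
B(W, a) = -3/2 (B(W, a) = 5*(⅕) + 5*(-½) = 1 - 5/2 = -3/2)
170*B(8, -6) = 170*(-3/2) = -255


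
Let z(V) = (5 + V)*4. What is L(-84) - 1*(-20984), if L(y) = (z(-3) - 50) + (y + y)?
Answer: 20774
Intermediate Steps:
z(V) = 20 + 4*V
L(y) = -42 + 2*y (L(y) = ((20 + 4*(-3)) - 50) + (y + y) = ((20 - 12) - 50) + 2*y = (8 - 50) + 2*y = -42 + 2*y)
L(-84) - 1*(-20984) = (-42 + 2*(-84)) - 1*(-20984) = (-42 - 168) + 20984 = -210 + 20984 = 20774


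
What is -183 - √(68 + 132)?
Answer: -183 - 10*√2 ≈ -197.14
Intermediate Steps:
-183 - √(68 + 132) = -183 - √200 = -183 - 10*√2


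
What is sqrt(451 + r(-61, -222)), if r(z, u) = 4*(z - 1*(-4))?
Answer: sqrt(223) ≈ 14.933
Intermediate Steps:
r(z, u) = 16 + 4*z (r(z, u) = 4*(z + 4) = 4*(4 + z) = 16 + 4*z)
sqrt(451 + r(-61, -222)) = sqrt(451 + (16 + 4*(-61))) = sqrt(451 + (16 - 244)) = sqrt(451 - 228) = sqrt(223)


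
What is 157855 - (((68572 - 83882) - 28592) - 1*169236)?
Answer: 370993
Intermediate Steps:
157855 - (((68572 - 83882) - 28592) - 1*169236) = 157855 - ((-15310 - 28592) - 169236) = 157855 - (-43902 - 169236) = 157855 - 1*(-213138) = 157855 + 213138 = 370993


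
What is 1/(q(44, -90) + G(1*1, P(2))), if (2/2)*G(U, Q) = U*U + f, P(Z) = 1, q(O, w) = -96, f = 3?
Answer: -1/92 ≈ -0.010870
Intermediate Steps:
G(U, Q) = 3 + U**2 (G(U, Q) = U*U + 3 = U**2 + 3 = 3 + U**2)
1/(q(44, -90) + G(1*1, P(2))) = 1/(-96 + (3 + (1*1)**2)) = 1/(-96 + (3 + 1**2)) = 1/(-96 + (3 + 1)) = 1/(-96 + 4) = 1/(-92) = -1/92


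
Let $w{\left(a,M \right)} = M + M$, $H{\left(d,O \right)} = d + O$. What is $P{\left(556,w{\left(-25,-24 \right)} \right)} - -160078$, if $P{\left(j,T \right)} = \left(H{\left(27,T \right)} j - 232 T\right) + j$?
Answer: $160094$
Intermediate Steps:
$H{\left(d,O \right)} = O + d$
$w{\left(a,M \right)} = 2 M$
$P{\left(j,T \right)} = j - 232 T + j \left(27 + T\right)$ ($P{\left(j,T \right)} = \left(\left(T + 27\right) j - 232 T\right) + j = \left(\left(27 + T\right) j - 232 T\right) + j = \left(j \left(27 + T\right) - 232 T\right) + j = \left(- 232 T + j \left(27 + T\right)\right) + j = j - 232 T + j \left(27 + T\right)$)
$P{\left(556,w{\left(-25,-24 \right)} \right)} - -160078 = \left(556 - 232 \cdot 2 \left(-24\right) + 556 \left(27 + 2 \left(-24\right)\right)\right) - -160078 = \left(556 - -11136 + 556 \left(27 - 48\right)\right) + 160078 = \left(556 + 11136 + 556 \left(-21\right)\right) + 160078 = \left(556 + 11136 - 11676\right) + 160078 = 16 + 160078 = 160094$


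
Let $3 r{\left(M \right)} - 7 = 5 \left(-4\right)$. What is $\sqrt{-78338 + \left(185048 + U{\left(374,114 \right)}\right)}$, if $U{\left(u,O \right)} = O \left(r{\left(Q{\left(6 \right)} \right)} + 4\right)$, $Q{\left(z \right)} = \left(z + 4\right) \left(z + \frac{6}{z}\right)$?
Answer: $4 \sqrt{6667} \approx 326.61$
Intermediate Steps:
$Q{\left(z \right)} = \left(4 + z\right) \left(z + \frac{6}{z}\right)$
$r{\left(M \right)} = - \frac{13}{3}$ ($r{\left(M \right)} = \frac{7}{3} + \frac{5 \left(-4\right)}{3} = \frac{7}{3} + \frac{1}{3} \left(-20\right) = \frac{7}{3} - \frac{20}{3} = - \frac{13}{3}$)
$U{\left(u,O \right)} = - \frac{O}{3}$ ($U{\left(u,O \right)} = O \left(- \frac{13}{3} + 4\right) = O \left(- \frac{1}{3}\right) = - \frac{O}{3}$)
$\sqrt{-78338 + \left(185048 + U{\left(374,114 \right)}\right)} = \sqrt{-78338 + \left(185048 - 38\right)} = \sqrt{-78338 + 185010} = \sqrt{106672} = 4 \sqrt{6667}$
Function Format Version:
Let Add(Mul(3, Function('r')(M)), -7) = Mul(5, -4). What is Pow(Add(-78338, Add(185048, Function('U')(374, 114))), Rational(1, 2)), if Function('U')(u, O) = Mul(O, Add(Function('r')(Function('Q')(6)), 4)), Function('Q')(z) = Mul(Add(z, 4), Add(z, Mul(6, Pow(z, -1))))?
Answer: Mul(4, Pow(6667, Rational(1, 2))) ≈ 326.61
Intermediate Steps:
Function('Q')(z) = Mul(Add(4, z), Add(z, Mul(6, Pow(z, -1))))
Function('r')(M) = Rational(-13, 3) (Function('r')(M) = Add(Rational(7, 3), Mul(Rational(1, 3), Mul(5, -4))) = Add(Rational(7, 3), Mul(Rational(1, 3), -20)) = Add(Rational(7, 3), Rational(-20, 3)) = Rational(-13, 3))
Function('U')(u, O) = Mul(Rational(-1, 3), O) (Function('U')(u, O) = Mul(O, Add(Rational(-13, 3), 4)) = Mul(O, Rational(-1, 3)) = Mul(Rational(-1, 3), O))
Pow(Add(-78338, Add(185048, Function('U')(374, 114))), Rational(1, 2)) = Pow(Add(-78338, Add(185048, Mul(Rational(-1, 3), 114))), Rational(1, 2)) = Pow(Add(-78338, Add(185048, -38)), Rational(1, 2)) = Pow(Add(-78338, 185010), Rational(1, 2)) = Pow(106672, Rational(1, 2)) = Mul(4, Pow(6667, Rational(1, 2)))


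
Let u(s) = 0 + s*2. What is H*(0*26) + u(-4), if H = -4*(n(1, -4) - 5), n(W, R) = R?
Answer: -8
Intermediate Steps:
u(s) = 2*s (u(s) = 0 + 2*s = 2*s)
H = 36 (H = -4*(-4 - 5) = -4*(-9) = 36)
H*(0*26) + u(-4) = 36*(0*26) + 2*(-4) = 36*0 - 8 = 0 - 8 = -8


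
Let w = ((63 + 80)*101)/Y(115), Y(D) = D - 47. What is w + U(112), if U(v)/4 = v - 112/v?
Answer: 44635/68 ≈ 656.40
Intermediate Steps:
Y(D) = -47 + D
U(v) = -448/v + 4*v (U(v) = 4*(v - 112/v) = -448/v + 4*v)
w = 14443/68 (w = ((63 + 80)*101)/(-47 + 115) = (143*101)/68 = 14443*(1/68) = 14443/68 ≈ 212.40)
w + U(112) = 14443/68 + (-448/112 + 4*112) = 14443/68 + (-448*1/112 + 448) = 14443/68 + (-4 + 448) = 14443/68 + 444 = 44635/68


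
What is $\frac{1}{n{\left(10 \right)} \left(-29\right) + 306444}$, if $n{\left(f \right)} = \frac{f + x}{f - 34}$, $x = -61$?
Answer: $\frac{8}{2451059} \approx 3.2639 \cdot 10^{-6}$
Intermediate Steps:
$n{\left(f \right)} = \frac{-61 + f}{-34 + f}$ ($n{\left(f \right)} = \frac{f - 61}{f - 34} = \frac{-61 + f}{-34 + f}$)
$\frac{1}{n{\left(10 \right)} \left(-29\right) + 306444} = \frac{1}{\frac{-61 + 10}{-34 + 10} \left(-29\right) + 306444} = \frac{1}{\frac{1}{-24} \left(-51\right) \left(-29\right) + 306444} = \frac{1}{\left(- \frac{1}{24}\right) \left(-51\right) \left(-29\right) + 306444} = \frac{1}{\frac{17}{8} \left(-29\right) + 306444} = \frac{1}{- \frac{493}{8} + 306444} = \frac{1}{\frac{2451059}{8}} = \frac{8}{2451059}$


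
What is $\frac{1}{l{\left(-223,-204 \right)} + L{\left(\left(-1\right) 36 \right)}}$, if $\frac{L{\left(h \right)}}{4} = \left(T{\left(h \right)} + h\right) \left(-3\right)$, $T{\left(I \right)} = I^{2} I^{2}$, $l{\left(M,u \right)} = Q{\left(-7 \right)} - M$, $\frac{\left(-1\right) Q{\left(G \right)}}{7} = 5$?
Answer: $- \frac{1}{20154772} \approx -4.9616 \cdot 10^{-8}$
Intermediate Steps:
$Q{\left(G \right)} = -35$ ($Q{\left(G \right)} = \left(-7\right) 5 = -35$)
$l{\left(M,u \right)} = -35 - M$
$T{\left(I \right)} = I^{4}$
$L{\left(h \right)} = - 12 h - 12 h^{4}$ ($L{\left(h \right)} = 4 \left(h^{4} + h\right) \left(-3\right) = 4 \left(h + h^{4}\right) \left(-3\right) = 4 \left(- 3 h - 3 h^{4}\right) = - 12 h - 12 h^{4}$)
$\frac{1}{l{\left(-223,-204 \right)} + L{\left(\left(-1\right) 36 \right)}} = \frac{1}{\left(-35 - -223\right) + 12 \left(\left(-1\right) 36\right) \left(-1 - \left(\left(-1\right) 36\right)^{3}\right)} = \frac{1}{\left(-35 + 223\right) + 12 \left(-36\right) \left(-1 - \left(-36\right)^{3}\right)} = \frac{1}{188 + 12 \left(-36\right) \left(-1 - -46656\right)} = \frac{1}{188 + 12 \left(-36\right) \left(-1 + 46656\right)} = \frac{1}{188 + 12 \left(-36\right) 46655} = \frac{1}{188 - 20154960} = \frac{1}{-20154772} = - \frac{1}{20154772}$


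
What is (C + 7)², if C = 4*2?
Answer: 225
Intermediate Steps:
C = 8
(C + 7)² = (8 + 7)² = 15² = 225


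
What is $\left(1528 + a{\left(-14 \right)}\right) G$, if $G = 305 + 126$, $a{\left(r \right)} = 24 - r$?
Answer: $674946$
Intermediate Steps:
$G = 431$
$\left(1528 + a{\left(-14 \right)}\right) G = \left(1528 + \left(24 - -14\right)\right) 431 = \left(1528 + \left(24 + 14\right)\right) 431 = \left(1528 + 38\right) 431 = 1566 \cdot 431 = 674946$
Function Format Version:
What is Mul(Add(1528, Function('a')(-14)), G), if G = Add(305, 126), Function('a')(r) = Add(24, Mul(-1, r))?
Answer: 674946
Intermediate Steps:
G = 431
Mul(Add(1528, Function('a')(-14)), G) = Mul(Add(1528, Add(24, Mul(-1, -14))), 431) = Mul(Add(1528, Add(24, 14)), 431) = Mul(Add(1528, 38), 431) = Mul(1566, 431) = 674946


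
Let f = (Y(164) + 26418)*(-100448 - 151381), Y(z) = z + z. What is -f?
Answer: 6735418434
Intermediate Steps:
Y(z) = 2*z
f = -6735418434 (f = (2*164 + 26418)*(-100448 - 151381) = (328 + 26418)*(-251829) = 26746*(-251829) = -6735418434)
-f = -1*(-6735418434) = 6735418434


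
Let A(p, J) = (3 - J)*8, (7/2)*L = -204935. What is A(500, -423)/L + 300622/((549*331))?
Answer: 59440425338/37240583265 ≈ 1.5961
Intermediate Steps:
L = -409870/7 (L = (2/7)*(-204935) = -409870/7 ≈ -58553.)
A(p, J) = 24 - 8*J
A(500, -423)/L + 300622/((549*331)) = (24 - 8*(-423))/(-409870/7) + 300622/((549*331)) = (24 + 3384)*(-7/409870) + 300622/181719 = 3408*(-7/409870) + 300622*(1/181719) = -11928/204935 + 300622/181719 = 59440425338/37240583265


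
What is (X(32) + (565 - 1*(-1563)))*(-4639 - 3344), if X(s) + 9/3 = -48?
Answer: -16580691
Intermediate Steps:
X(s) = -51 (X(s) = -3 - 48 = -51)
(X(32) + (565 - 1*(-1563)))*(-4639 - 3344) = (-51 + (565 - 1*(-1563)))*(-4639 - 3344) = (-51 + (565 + 1563))*(-7983) = (-51 + 2128)*(-7983) = 2077*(-7983) = -16580691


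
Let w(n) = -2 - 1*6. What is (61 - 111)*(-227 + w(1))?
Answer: 11750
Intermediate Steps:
w(n) = -8 (w(n) = -2 - 6 = -8)
(61 - 111)*(-227 + w(1)) = (61 - 111)*(-227 - 8) = -50*(-235) = 11750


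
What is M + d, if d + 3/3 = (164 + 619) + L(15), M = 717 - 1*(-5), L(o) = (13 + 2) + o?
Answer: 1534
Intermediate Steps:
L(o) = 15 + o
M = 722 (M = 717 + 5 = 722)
d = 812 (d = -1 + ((164 + 619) + (15 + 15)) = -1 + (783 + 30) = -1 + 813 = 812)
M + d = 722 + 812 = 1534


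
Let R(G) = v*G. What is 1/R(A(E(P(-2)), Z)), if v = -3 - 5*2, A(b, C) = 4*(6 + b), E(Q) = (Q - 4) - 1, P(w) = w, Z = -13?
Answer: 1/52 ≈ 0.019231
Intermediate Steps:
E(Q) = -5 + Q (E(Q) = (-4 + Q) - 1 = -5 + Q)
A(b, C) = 24 + 4*b
v = -13 (v = -3 - 10 = -13)
R(G) = -13*G
1/R(A(E(P(-2)), Z)) = 1/(-13*(24 + 4*(-5 - 2))) = 1/(-13*(24 + 4*(-7))) = 1/(-13*(24 - 28)) = 1/(-13*(-4)) = 1/52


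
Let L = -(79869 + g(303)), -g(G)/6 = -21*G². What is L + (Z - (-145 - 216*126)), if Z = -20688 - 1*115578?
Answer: -11756708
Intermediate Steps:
g(G) = 126*G² (g(G) = -(-126)*G² = 126*G²)
Z = -136266 (Z = -20688 - 115578 = -136266)
L = -11647803 (L = -(79869 + 126*303²) = -(79869 + 126*91809) = -(79869 + 11567934) = -1*11647803 = -11647803)
L + (Z - (-145 - 216*126)) = -11647803 + (-136266 - (-145 - 216*126)) = -11647803 + (-136266 - (-145 - 27216)) = -11647803 + (-136266 - 1*(-27361)) = -11647803 + (-136266 + 27361) = -11647803 - 108905 = -11756708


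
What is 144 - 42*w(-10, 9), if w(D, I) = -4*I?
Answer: 1656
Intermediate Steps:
144 - 42*w(-10, 9) = 144 - (-168)*9 = 144 - 42*(-36) = 144 + 1512 = 1656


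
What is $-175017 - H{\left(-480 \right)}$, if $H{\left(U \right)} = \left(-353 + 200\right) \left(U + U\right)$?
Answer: $-321897$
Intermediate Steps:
$H{\left(U \right)} = - 306 U$ ($H{\left(U \right)} = - 153 \cdot 2 U = - 306 U$)
$-175017 - H{\left(-480 \right)} = -175017 - \left(-306\right) \left(-480\right) = -175017 - 146880 = -321897$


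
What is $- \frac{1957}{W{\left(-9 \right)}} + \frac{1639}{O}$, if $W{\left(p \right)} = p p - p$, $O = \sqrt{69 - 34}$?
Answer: $- \frac{1957}{90} + \frac{1639 \sqrt{35}}{35} \approx 255.3$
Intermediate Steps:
$O = \sqrt{35} \approx 5.9161$
$W{\left(p \right)} = p^{2} - p$
$- \frac{1957}{W{\left(-9 \right)}} + \frac{1639}{O} = - \frac{1957}{\left(-9\right) \left(-1 - 9\right)} + \frac{1639}{\sqrt{35}} = - \frac{1957}{\left(-9\right) \left(-10\right)} + 1639 \frac{\sqrt{35}}{35} = - \frac{1957}{90} + \frac{1639 \sqrt{35}}{35}$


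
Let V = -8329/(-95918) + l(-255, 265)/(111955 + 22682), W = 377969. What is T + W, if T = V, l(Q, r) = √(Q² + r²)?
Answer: 36254038871/95918 + 5*√5410/134637 ≈ 3.7797e+5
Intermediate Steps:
V = 8329/95918 + 5*√5410/134637 (V = -8329/(-95918) + √((-255)² + 265²)/(111955 + 22682) = -8329*(-1/95918) + √(65025 + 70225)/134637 = 8329/95918 + √135250*(1/134637) = 8329/95918 + (5*√5410)*(1/134637) = 8329/95918 + 5*√5410/134637 ≈ 0.089566)
T = 8329/95918 + 5*√5410/134637 ≈ 0.089566
T + W = (8329/95918 + 5*√5410/134637) + 377969 = 36254038871/95918 + 5*√5410/134637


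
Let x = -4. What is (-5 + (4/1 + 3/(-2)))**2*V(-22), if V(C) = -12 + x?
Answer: -100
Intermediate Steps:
V(C) = -16 (V(C) = -12 - 4 = -16)
(-5 + (4/1 + 3/(-2)))**2*V(-22) = (-5 + (4/1 + 3/(-2)))**2*(-16) = (-5 + (4*1 + 3*(-1/2)))**2*(-16) = (-5 + (4 - 3/2))**2*(-16) = (-5 + 5/2)**2*(-16) = (-5/2)**2*(-16) = (25/4)*(-16) = -100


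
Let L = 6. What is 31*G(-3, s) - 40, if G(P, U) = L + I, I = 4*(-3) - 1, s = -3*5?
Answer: -257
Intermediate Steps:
s = -15
I = -13 (I = -12 - 1 = -13)
G(P, U) = -7 (G(P, U) = 6 - 13 = -7)
31*G(-3, s) - 40 = 31*(-7) - 40 = -217 - 40 = -257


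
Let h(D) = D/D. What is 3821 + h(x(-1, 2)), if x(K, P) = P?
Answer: 3822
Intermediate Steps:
h(D) = 1
3821 + h(x(-1, 2)) = 3821 + 1 = 3822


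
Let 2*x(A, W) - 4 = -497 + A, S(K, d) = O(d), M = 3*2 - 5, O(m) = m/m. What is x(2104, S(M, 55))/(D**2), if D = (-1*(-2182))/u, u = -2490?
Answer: 2497090275/2380562 ≈ 1048.9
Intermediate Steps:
O(m) = 1
M = 1 (M = 6 - 5 = 1)
S(K, d) = 1
D = -1091/1245 (D = -1*(-2182)/(-2490) = 2182*(-1/2490) = -1091/1245 ≈ -0.87631)
x(A, W) = -493/2 + A/2 (x(A, W) = 2 + (-497 + A)/2 = 2 + (-497/2 + A/2) = -493/2 + A/2)
x(2104, S(M, 55))/(D**2) = (-493/2 + (1/2)*2104)/((-1091/1245)**2) = (-493/2 + 1052)/(1190281/1550025) = (1611/2)*(1550025/1190281) = 2497090275/2380562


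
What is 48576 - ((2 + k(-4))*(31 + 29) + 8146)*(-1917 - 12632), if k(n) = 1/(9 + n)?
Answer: 120485198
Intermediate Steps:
48576 - ((2 + k(-4))*(31 + 29) + 8146)*(-1917 - 12632) = 48576 - ((2 + 1/(9 - 4))*(31 + 29) + 8146)*(-1917 - 12632) = 48576 - ((2 + 1/5)*60 + 8146)*(-14549) = 48576 - ((11/5)*60 + 8146)*(-14549) = 48576 - (132 + 8146)*(-14549) = 48576 - 8278*(-14549) = 48576 - 1*(-120436622) = 48576 + 120436622 = 120485198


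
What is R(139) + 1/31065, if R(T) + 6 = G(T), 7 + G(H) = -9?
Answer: -683429/31065 ≈ -22.000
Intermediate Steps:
G(H) = -16 (G(H) = -7 - 9 = -16)
R(T) = -22 (R(T) = -6 - 16 = -22)
R(139) + 1/31065 = -22 + 1/31065 = -683429/31065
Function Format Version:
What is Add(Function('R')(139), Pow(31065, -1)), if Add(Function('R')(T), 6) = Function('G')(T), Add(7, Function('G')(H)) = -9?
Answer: Rational(-683429, 31065) ≈ -22.000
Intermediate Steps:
Function('G')(H) = -16 (Function('G')(H) = Add(-7, -9) = -16)
Function('R')(T) = -22 (Function('R')(T) = Add(-6, -16) = -22)
Add(Function('R')(139), Pow(31065, -1)) = Add(-22, Pow(31065, -1)) = Add(-22, Rational(1, 31065)) = Rational(-683429, 31065)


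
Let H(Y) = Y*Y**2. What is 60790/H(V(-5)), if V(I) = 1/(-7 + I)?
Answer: -105045120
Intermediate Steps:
H(Y) = Y**3
60790/H(V(-5)) = 60790/((1/(-7 - 5))**3) = 60790/((1/(-12))**3) = 60790/((-1/12)**3) = 60790/(-1/1728) = 60790*(-1728) = -105045120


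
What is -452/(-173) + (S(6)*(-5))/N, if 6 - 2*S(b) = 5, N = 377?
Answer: 339943/130442 ≈ 2.6061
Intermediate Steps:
S(b) = 1/2 (S(b) = 3 - 1/2*5 = 3 - 5/2 = 1/2)
-452/(-173) + (S(6)*(-5))/N = -452/(-173) + ((1/2)*(-5))/377 = -452*(-1/173) - 5/2*1/377 = 452/173 - 5/754 = 339943/130442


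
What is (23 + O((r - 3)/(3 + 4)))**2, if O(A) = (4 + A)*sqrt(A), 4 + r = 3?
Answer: 179143/343 + 2208*I*sqrt(7)/49 ≈ 522.28 + 119.22*I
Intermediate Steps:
r = -1 (r = -4 + 3 = -1)
O(A) = sqrt(A)*(4 + A)
(23 + O((r - 3)/(3 + 4)))**2 = (23 + sqrt((-1 - 3)/(3 + 4))*(4 + (-1 - 3)/(3 + 4)))**2 = (23 + sqrt(-4/7)*(4 - 4/7))**2 = (23 + (2*I*sqrt(7)/7)*(24/7))**2 = (23 + 48*I*sqrt(7)/49)**2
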